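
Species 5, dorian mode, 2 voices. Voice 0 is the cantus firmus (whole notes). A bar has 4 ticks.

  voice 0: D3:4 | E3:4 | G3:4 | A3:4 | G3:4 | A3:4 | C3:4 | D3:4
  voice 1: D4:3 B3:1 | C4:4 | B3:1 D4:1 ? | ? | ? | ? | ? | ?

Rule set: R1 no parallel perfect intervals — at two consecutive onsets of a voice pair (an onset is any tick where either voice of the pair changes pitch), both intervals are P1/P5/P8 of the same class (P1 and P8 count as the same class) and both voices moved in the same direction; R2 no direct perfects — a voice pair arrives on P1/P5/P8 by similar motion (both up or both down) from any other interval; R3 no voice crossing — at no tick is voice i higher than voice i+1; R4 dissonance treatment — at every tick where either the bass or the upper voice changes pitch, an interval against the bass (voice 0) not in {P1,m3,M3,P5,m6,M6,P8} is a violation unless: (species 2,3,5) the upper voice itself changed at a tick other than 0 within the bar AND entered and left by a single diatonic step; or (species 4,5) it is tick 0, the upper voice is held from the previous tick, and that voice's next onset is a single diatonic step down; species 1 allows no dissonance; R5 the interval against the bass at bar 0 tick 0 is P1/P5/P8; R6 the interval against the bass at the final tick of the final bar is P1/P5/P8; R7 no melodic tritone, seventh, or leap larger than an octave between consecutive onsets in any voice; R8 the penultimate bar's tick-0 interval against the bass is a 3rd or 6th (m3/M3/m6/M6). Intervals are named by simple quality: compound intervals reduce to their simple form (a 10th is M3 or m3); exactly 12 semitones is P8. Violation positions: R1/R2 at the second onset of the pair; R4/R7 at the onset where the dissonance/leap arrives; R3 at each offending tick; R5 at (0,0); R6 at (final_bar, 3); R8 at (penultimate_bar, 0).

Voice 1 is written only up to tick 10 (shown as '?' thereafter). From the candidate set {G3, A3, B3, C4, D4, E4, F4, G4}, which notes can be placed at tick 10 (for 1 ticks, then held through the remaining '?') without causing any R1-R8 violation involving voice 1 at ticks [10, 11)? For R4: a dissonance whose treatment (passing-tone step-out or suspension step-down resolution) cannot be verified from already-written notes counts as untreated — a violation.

{B3, D4, E4, G3, G4}

G3: legal
A3: violates R4
B3: legal
C4: violates R4
D4: legal
E4: legal
F4: violates R4
G4: legal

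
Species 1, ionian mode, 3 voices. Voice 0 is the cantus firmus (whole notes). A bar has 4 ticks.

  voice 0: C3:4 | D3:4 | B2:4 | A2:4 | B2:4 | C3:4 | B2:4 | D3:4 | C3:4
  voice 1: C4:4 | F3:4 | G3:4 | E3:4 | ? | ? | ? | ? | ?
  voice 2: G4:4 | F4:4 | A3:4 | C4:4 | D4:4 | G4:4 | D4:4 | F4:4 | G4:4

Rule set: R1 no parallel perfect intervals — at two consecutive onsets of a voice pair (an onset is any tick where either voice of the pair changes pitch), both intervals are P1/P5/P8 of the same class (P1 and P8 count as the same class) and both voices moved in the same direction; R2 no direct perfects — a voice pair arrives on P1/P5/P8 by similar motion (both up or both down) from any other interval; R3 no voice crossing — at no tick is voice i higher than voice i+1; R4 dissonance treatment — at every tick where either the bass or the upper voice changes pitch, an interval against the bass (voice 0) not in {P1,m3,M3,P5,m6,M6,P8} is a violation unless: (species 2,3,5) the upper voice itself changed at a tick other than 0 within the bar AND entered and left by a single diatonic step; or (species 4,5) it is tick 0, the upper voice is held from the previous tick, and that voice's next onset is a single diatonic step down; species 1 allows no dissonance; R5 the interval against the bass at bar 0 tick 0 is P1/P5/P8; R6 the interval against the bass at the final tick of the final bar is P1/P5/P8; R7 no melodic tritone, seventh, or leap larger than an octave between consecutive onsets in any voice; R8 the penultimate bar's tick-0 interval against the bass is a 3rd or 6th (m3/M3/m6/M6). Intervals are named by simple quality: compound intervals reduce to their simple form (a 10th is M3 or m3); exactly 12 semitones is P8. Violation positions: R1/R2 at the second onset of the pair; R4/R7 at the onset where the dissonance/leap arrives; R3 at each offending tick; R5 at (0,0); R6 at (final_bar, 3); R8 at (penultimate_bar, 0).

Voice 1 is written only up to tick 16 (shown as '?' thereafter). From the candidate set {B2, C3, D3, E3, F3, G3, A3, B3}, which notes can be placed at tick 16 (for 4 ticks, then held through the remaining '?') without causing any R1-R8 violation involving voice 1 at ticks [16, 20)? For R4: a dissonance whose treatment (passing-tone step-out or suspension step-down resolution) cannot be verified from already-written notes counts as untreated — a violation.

{B2, D3}

B2: legal
C3: violates R4
D3: legal
E3: violates R4
F3: violates R4
G3: violates R2
A3: violates R4
B3: violates R2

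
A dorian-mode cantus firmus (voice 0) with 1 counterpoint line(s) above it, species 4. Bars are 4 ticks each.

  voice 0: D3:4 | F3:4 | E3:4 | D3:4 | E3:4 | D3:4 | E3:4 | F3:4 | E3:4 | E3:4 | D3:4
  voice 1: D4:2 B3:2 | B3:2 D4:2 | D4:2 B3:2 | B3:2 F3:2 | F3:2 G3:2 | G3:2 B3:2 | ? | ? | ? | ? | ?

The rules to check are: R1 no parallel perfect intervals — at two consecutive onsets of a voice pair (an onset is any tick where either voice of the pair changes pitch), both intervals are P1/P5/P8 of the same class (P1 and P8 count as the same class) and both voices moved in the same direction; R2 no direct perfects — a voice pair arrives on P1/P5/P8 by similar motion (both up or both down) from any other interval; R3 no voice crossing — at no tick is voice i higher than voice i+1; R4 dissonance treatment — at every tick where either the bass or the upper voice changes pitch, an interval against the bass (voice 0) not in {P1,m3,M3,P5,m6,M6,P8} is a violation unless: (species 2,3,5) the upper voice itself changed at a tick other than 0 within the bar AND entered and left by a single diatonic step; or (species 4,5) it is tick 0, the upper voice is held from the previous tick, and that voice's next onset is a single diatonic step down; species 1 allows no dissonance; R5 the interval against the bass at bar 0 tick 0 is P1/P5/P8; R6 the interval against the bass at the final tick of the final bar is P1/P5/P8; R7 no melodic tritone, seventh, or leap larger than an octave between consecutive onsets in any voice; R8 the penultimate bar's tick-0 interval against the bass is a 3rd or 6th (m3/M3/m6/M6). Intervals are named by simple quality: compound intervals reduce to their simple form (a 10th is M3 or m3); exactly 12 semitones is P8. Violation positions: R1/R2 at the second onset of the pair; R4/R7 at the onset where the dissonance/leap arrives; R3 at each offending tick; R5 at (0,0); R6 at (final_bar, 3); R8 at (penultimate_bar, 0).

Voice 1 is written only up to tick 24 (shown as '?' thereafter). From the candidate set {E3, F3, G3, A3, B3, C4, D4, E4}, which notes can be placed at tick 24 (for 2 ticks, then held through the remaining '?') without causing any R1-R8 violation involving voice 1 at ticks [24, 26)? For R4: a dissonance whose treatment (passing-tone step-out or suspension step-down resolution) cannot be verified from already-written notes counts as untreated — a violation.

{B3, C4, E3, G3}

E3: legal
F3: violates R4,R7
G3: legal
A3: violates R4
B3: legal
C4: legal
D4: violates R4
E4: violates R2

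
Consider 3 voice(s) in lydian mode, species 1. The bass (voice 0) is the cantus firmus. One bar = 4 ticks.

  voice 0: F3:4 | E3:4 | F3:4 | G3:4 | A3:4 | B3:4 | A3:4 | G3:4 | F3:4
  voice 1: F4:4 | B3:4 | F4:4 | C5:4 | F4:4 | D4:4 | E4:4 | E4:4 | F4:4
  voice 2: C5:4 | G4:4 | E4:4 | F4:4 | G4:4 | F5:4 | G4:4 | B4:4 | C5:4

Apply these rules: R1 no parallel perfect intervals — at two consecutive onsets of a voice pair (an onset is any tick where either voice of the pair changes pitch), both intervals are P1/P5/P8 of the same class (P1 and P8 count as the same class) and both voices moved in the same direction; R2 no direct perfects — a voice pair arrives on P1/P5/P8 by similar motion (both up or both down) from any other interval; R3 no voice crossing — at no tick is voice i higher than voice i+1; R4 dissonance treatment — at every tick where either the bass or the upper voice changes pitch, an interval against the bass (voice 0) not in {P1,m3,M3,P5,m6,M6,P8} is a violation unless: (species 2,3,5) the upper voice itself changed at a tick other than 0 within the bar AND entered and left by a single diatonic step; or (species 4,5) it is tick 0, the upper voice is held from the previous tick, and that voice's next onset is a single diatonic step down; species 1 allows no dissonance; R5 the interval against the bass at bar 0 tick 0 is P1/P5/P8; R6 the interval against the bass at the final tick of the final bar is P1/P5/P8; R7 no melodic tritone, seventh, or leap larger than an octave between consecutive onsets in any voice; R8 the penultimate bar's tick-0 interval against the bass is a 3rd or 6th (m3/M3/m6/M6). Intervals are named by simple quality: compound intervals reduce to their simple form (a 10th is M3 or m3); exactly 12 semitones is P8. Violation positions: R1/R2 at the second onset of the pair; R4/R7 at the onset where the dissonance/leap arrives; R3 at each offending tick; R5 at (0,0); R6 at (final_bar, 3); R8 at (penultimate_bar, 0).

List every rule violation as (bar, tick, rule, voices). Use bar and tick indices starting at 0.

(1, 0, R2, (0, 1))
(1, 0, R7, (1,))
(2, 0, R2, (0, 1))
(2, 0, R3, (1, 2))
(2, 0, R4, (0, 2))
(2, 0, R7, (1,))
(2, 1, R3, (1, 2))
(2, 2, R3, (1, 2))
(2, 3, R3, (1, 2))
(3, 0, R2, (1, 2))
(3, 0, R3, (1, 2))
(3, 0, R4, (0, 1))
(3, 0, R4, (0, 2))
(3, 1, R3, (1, 2))
(3, 2, R3, (1, 2))
(3, 3, R3, (1, 2))
(4, 0, R4, (0, 2))
(5, 0, R4, (0, 2))
(5, 0, R7, (2,))
(6, 0, R4, (0, 2))
(6, 0, R7, (2,))
(8, 0, R1, (1, 2))

bar 0: v0=F3 v1=F4 v2=C5 downbeat P5
bar 1: v0=E3 v1=B3 v2=G4 downbeat m3
bar 2: v0=F3 v1=F4 v2=E4 downbeat M7
bar 3: v0=G3 v1=C5 v2=F4 downbeat m7
bar 4: v0=A3 v1=F4 v2=G4 downbeat m7
bar 5: v0=B3 v1=D4 v2=F5 downbeat TT
bar 6: v0=A3 v1=E4 v2=G4 downbeat m7
bar 7: v0=G3 v1=E4 v2=B4 downbeat M3
bar 8: v0=F3 v1=F4 v2=C5 downbeat P5
  -> R2 @ bar 1 tick 0 v(0, 1): F3/F4 P8 -> E3/B3 P5 similar
  -> R7 @ bar 1 tick 0 v(1,): F4->B3 leap 6st
  -> R2 @ bar 2 tick 0 v(0, 1): E3/B3 P5 -> F3/F4 P8 similar
  -> R3 @ bar 2 tick 0 v(1, 2): F4 above E4
  -> R4 @ bar 2 tick 0 v(0, 2): F3/E4 M7 untreated
  -> R7 @ bar 2 tick 0 v(1,): B3->F4 leap 6st
  -> R3 @ bar 2 tick 1 v(1, 2): F4 above E4
  -> R3 @ bar 2 tick 2 v(1, 2): F4 above E4
  -> R3 @ bar 2 tick 3 v(1, 2): F4 above E4
  -> R2 @ bar 3 tick 0 v(1, 2): F4/E4 m2 -> C5/F4 P5 similar
  -> R3 @ bar 3 tick 0 v(1, 2): C5 above F4
  -> R4 @ bar 3 tick 0 v(0, 1): G3/C5 P4 untreated
  -> R4 @ bar 3 tick 0 v(0, 2): G3/F4 m7 untreated
  -> R3 @ bar 3 tick 1 v(1, 2): C5 above F4
  -> R3 @ bar 3 tick 2 v(1, 2): C5 above F4
  -> R3 @ bar 3 tick 3 v(1, 2): C5 above F4
  -> R4 @ bar 4 tick 0 v(0, 2): A3/G4 m7 untreated
  -> R4 @ bar 5 tick 0 v(0, 2): B3/F5 TT untreated
  -> R7 @ bar 5 tick 0 v(2,): G4->F5 leap 10st
  -> R4 @ bar 6 tick 0 v(0, 2): A3/G4 m7 untreated
  -> R7 @ bar 6 tick 0 v(2,): F5->G4 leap 10st
  -> R1 @ bar 8 tick 0 v(1, 2): E4/B4 P5 -> F4/C5 P5 similar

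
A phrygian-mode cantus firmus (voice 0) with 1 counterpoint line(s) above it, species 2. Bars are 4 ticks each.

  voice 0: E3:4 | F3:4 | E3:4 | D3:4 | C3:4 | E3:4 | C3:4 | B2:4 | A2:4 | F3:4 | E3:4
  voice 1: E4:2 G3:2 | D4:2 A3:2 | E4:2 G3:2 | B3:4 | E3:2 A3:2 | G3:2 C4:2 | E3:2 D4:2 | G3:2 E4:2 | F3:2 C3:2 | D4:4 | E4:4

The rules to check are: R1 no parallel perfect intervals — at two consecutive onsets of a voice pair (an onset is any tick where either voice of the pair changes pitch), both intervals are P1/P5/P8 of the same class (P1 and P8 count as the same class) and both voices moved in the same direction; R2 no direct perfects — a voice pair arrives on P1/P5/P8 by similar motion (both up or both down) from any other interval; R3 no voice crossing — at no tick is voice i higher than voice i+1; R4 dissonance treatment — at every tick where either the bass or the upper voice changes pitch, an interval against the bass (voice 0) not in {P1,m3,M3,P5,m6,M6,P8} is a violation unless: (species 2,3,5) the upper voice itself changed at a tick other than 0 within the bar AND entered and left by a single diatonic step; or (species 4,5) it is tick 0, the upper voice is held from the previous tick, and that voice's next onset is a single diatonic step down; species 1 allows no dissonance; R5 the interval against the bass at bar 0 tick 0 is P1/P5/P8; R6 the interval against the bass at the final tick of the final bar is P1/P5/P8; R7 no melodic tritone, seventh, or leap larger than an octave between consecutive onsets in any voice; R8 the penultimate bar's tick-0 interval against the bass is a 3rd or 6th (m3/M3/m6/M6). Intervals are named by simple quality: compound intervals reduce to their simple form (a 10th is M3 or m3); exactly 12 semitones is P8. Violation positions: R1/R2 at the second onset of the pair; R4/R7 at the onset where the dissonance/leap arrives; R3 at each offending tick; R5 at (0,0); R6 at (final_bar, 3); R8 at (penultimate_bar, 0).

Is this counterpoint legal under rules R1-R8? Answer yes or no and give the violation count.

bar 0: v0=E3 v1=E4 (P8)
bar 1: v0=F3 v1=D4 (M6)
bar 2: v0=E3 v1=E4 (P8)
bar 3: v0=D3 v1=B3 (M6)
bar 4: v0=C3 v1=E3 (M3)
bar 5: v0=E3 v1=G3 (m3)
bar 6: v0=C3 v1=E3 (M3)
bar 7: v0=B2 v1=G3 (m6)
bar 8: v0=A2 v1=F3 (m6)
bar 9: v0=F3 v1=D4 (M6)
bar 10: v0=E3 v1=E4 (P8)
  R4 @ bar6.2: C3/D4 M2 untreated
  R7 @ bar6.2: E3->D4 leap 10st
  R4 @ bar7.2: B2/E4 P4 untreated
  R7 @ bar8.0: E4->F3 leap 11st
  R7 @ bar9.0: C3->D4 leap 14st

No (5 violations)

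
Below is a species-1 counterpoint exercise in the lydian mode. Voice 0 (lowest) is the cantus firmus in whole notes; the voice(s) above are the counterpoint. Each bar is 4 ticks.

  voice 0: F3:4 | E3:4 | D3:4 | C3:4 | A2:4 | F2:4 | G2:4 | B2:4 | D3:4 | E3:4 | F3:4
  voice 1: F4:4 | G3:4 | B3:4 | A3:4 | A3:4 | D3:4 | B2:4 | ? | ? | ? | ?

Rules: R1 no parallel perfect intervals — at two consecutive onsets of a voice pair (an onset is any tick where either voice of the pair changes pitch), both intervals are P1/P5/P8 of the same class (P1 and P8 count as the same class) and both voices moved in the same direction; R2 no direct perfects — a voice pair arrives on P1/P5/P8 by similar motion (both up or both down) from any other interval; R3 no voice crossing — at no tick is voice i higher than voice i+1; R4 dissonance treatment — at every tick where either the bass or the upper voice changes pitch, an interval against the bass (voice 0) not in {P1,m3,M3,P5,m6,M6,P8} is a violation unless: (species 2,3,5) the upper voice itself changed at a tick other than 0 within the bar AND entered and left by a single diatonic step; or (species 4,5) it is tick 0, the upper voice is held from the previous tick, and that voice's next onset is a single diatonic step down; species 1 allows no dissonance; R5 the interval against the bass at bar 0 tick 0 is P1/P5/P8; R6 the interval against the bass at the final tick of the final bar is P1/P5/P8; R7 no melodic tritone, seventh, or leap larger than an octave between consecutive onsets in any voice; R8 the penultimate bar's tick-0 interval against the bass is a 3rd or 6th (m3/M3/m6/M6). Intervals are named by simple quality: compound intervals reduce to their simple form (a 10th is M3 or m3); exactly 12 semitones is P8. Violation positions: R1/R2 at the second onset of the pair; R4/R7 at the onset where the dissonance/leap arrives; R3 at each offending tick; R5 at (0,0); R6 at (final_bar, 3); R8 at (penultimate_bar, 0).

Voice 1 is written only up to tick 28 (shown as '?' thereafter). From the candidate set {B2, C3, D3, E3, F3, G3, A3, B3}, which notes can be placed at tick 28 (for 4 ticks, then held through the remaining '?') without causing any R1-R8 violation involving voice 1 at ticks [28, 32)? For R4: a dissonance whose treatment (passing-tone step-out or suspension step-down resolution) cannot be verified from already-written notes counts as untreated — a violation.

B2: legal
C3: violates R4
D3: legal
E3: violates R4
F3: violates R4,R7
G3: legal
A3: violates R4,R7
B3: violates R2

{B2, D3, G3}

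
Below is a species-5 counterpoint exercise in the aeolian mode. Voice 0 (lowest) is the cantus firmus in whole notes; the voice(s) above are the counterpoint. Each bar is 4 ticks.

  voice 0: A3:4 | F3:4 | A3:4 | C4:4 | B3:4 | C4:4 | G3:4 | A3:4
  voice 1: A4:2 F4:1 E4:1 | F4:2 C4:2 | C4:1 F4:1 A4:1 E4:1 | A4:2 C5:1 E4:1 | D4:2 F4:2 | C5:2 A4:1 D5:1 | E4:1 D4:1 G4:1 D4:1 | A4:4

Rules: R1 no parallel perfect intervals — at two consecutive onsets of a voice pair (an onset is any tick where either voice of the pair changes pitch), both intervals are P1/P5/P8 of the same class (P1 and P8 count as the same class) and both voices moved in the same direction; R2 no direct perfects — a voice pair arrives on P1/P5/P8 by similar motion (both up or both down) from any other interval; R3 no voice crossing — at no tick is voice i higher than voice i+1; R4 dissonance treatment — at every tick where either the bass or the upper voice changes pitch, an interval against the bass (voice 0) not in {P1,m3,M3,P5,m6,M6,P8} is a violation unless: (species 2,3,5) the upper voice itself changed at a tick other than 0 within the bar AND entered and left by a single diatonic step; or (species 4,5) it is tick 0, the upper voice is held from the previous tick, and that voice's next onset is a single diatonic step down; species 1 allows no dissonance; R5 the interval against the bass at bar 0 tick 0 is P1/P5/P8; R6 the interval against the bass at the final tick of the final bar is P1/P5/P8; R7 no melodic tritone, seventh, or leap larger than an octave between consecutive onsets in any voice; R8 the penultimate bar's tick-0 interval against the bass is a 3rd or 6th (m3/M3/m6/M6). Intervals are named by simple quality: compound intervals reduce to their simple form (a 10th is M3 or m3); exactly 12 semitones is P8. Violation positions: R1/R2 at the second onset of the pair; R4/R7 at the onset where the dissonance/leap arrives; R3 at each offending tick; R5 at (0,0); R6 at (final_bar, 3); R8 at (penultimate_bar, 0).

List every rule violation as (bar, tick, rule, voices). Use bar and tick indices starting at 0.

bar 0: v0=A3 v1=A4 downbeat P8
bar 1: v0=F3 v1=F4 downbeat P8
bar 2: v0=A3 v1=C4 downbeat m3
bar 3: v0=C4 v1=A4 downbeat M6
bar 4: v0=B3 v1=D4 downbeat m3
bar 5: v0=C4 v1=C5 downbeat P8
bar 6: v0=G3 v1=E4 downbeat M6
bar 7: v0=A3 v1=A4 downbeat P8
  -> R4 @ bar 4 tick 2 v(0, 1): B3/F4 TT untreated
  -> R2 @ bar 5 tick 0 v(0, 1): B3/F4 TT -> C4/C5 P8 similar
  -> R4 @ bar 5 tick 3 v(0, 1): C4/D5 M2 untreated
  -> R7 @ bar 6 tick 0 v(1,): D5->E4 leap 10st
  -> R2 @ bar 7 tick 0 v(0, 1): G3/D4 P5 -> A3/A4 P8 similar

(4, 2, R4, (0, 1))
(5, 0, R2, (0, 1))
(5, 3, R4, (0, 1))
(6, 0, R7, (1,))
(7, 0, R2, (0, 1))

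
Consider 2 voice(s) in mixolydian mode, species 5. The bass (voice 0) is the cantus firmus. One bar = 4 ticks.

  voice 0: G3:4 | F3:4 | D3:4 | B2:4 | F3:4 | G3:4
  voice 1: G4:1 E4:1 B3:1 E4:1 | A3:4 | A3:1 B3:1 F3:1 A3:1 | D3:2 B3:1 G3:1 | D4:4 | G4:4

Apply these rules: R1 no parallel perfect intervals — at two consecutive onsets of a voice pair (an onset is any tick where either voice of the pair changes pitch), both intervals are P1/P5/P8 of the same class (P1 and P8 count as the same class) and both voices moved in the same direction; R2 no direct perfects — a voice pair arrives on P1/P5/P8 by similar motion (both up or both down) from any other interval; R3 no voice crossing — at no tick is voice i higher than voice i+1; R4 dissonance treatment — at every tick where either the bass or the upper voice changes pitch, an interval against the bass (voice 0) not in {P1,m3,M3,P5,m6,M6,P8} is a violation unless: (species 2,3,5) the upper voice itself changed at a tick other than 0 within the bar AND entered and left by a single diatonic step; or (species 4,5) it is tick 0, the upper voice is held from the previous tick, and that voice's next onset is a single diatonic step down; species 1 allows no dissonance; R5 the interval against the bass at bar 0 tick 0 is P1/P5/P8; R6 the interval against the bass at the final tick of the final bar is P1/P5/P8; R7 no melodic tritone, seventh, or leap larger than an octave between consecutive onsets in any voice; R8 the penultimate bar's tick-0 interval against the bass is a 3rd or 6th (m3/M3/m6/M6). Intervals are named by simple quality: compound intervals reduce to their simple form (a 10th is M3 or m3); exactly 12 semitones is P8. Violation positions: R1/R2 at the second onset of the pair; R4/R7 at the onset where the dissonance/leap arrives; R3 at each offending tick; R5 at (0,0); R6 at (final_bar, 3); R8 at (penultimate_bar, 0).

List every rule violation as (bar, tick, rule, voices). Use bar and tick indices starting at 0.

(2, 2, R7, (1,))
(4, 0, R7, (0,))
(5, 0, R2, (0, 1))

bar 0: v0=G3 v1=G4 downbeat P8
bar 1: v0=F3 v1=A3 downbeat M3
bar 2: v0=D3 v1=A3 downbeat P5
bar 3: v0=B2 v1=D3 downbeat m3
bar 4: v0=F3 v1=D4 downbeat M6
bar 5: v0=G3 v1=G4 downbeat P8
  -> R7 @ bar 2 tick 2 v(1,): B3->F3 leap 6st
  -> R7 @ bar 4 tick 0 v(0,): B2->F3 leap 6st
  -> R2 @ bar 5 tick 0 v(0, 1): F3/D4 M6 -> G3/G4 P8 similar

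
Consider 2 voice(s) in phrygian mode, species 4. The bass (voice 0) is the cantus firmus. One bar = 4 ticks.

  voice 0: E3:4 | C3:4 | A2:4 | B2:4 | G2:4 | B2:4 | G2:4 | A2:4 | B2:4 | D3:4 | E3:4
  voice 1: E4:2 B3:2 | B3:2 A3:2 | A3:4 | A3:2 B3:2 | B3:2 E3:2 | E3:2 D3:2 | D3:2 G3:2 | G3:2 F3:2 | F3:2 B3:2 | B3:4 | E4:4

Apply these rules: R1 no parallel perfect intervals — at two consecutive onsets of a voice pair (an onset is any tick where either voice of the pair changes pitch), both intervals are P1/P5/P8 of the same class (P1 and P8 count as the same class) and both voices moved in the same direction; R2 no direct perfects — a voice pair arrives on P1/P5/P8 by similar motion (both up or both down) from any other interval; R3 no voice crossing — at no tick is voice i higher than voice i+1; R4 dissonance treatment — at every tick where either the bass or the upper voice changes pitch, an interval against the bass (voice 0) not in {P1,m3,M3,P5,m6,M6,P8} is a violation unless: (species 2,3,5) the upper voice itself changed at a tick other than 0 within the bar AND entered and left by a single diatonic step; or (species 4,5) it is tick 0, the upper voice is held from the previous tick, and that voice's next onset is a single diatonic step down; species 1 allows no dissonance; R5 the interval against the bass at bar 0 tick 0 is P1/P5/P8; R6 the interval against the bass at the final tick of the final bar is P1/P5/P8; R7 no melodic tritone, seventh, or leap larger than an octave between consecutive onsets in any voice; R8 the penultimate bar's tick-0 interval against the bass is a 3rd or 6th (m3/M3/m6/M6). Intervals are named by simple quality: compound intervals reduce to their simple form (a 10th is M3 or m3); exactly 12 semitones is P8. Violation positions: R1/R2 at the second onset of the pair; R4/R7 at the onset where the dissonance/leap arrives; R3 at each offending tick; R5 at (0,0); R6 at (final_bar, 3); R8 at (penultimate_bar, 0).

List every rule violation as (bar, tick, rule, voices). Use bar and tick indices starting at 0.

bar 0: v0=E3 v1=E4 downbeat P8
bar 1: v0=C3 v1=B3 downbeat M7
bar 2: v0=A2 v1=A3 downbeat P8
bar 3: v0=B2 v1=A3 downbeat m7
bar 4: v0=G2 v1=B3 downbeat M3
bar 5: v0=B2 v1=E3 downbeat P4
bar 6: v0=G2 v1=D3 downbeat P5
bar 7: v0=A2 v1=G3 downbeat m7
bar 8: v0=B2 v1=F3 downbeat TT
bar 9: v0=D3 v1=B3 downbeat M6
bar 10: v0=E3 v1=E4 downbeat P8
  -> R4 @ bar 3 tick 0 v(0, 1): B2/A3 m7 untreated
  -> R4 @ bar 8 tick 0 v(0, 1): B2/F3 TT untreated
  -> R7 @ bar 8 tick 2 v(1,): F3->B3 leap 6st
  -> R2 @ bar 10 tick 0 v(0, 1): D3/B3 M6 -> E3/E4 P8 similar

(3, 0, R4, (0, 1))
(8, 0, R4, (0, 1))
(8, 2, R7, (1,))
(10, 0, R2, (0, 1))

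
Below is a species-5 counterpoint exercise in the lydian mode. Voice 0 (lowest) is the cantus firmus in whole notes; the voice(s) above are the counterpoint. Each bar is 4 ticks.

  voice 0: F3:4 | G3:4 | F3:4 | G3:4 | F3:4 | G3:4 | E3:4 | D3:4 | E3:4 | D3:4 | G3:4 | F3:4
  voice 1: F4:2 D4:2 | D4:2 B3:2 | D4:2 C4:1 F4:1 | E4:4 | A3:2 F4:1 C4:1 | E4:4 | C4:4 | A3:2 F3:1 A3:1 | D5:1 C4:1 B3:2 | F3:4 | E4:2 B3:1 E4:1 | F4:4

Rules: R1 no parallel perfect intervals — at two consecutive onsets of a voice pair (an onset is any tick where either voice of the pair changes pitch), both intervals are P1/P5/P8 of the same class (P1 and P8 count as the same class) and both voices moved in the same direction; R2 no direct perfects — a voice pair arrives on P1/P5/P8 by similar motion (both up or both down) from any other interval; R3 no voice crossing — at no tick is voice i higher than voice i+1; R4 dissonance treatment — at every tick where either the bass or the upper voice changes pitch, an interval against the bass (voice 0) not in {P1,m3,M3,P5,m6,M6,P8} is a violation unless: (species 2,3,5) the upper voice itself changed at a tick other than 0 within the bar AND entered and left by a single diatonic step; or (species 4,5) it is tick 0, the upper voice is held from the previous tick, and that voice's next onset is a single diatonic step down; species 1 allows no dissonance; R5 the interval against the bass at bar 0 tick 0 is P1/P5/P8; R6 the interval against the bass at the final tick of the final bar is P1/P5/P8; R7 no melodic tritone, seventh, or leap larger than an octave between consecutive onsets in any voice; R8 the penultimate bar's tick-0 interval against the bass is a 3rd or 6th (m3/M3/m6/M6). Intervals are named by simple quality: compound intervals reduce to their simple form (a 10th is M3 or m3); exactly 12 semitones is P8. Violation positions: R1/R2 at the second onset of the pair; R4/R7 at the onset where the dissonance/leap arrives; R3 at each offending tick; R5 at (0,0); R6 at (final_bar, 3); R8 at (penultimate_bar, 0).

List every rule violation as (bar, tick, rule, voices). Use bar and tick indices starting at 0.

(7, 0, R2, (0, 1))
(8, 0, R4, (0, 1))
(8, 0, R7, (1,))
(8, 1, R7, (1,))
(9, 0, R7, (1,))
(10, 0, R7, (1,))

bar 0: v0=F3 v1=F4 downbeat P8
bar 1: v0=G3 v1=D4 downbeat P5
bar 2: v0=F3 v1=D4 downbeat M6
bar 3: v0=G3 v1=E4 downbeat M6
bar 4: v0=F3 v1=A3 downbeat M3
bar 5: v0=G3 v1=E4 downbeat M6
bar 6: v0=E3 v1=C4 downbeat m6
bar 7: v0=D3 v1=A3 downbeat P5
bar 8: v0=E3 v1=D5 downbeat m7
bar 9: v0=D3 v1=F3 downbeat m3
bar 10: v0=G3 v1=E4 downbeat M6
bar 11: v0=F3 v1=F4 downbeat P8
  -> R2 @ bar 7 tick 0 v(0, 1): E3/C4 m6 -> D3/A3 P5 similar
  -> R4 @ bar 8 tick 0 v(0, 1): E3/D5 m7 untreated
  -> R7 @ bar 8 tick 0 v(1,): A3->D5 leap 17st
  -> R7 @ bar 8 tick 1 v(1,): D5->C4 leap 14st
  -> R7 @ bar 9 tick 0 v(1,): B3->F3 leap 6st
  -> R7 @ bar 10 tick 0 v(1,): F3->E4 leap 11st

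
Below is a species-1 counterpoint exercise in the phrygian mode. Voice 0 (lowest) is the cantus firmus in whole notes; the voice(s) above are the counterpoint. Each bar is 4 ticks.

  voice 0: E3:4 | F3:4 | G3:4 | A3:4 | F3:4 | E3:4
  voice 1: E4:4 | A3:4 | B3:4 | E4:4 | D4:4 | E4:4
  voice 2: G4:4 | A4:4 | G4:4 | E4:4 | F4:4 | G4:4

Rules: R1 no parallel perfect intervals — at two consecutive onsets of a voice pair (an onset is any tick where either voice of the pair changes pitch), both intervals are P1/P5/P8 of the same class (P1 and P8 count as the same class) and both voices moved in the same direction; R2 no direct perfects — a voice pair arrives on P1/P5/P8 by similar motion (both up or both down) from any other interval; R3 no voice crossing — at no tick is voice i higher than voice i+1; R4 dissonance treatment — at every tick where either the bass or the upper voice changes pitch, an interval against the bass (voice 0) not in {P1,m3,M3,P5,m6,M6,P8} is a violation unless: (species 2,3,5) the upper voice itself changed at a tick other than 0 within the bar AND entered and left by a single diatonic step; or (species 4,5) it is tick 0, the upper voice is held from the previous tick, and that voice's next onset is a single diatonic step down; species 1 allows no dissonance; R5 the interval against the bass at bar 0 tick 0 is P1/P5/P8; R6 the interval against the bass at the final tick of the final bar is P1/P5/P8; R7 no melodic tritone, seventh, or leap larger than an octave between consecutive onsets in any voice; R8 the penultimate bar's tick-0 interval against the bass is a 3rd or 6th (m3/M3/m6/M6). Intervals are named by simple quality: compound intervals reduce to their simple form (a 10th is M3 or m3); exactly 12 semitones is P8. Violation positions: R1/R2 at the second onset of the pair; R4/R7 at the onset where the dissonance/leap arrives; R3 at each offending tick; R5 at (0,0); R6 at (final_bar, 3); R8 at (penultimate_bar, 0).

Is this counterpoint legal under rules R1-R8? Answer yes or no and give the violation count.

bar 0: v0=E3 v1=E4 v2=G4 (m3)
bar 1: v0=F3 v1=A3 v2=A4 (M3)
bar 2: v0=G3 v1=B3 v2=G4 (P8)
bar 3: v0=A3 v1=E4 v2=E4 (P5)
bar 4: v0=F3 v1=D4 v2=F4 (P8)
bar 5: v0=E3 v1=E4 v2=G4 (m3)
  R5 @ bar0.0: opens on m3
  R2 @ bar3.0: G3/B3 M3 -> A3/E4 P5 similar
  R8 @ bar4.0: penult P8 not 3rd/6th
  R6 @ bar5.3: closes on m3

No (4 violations)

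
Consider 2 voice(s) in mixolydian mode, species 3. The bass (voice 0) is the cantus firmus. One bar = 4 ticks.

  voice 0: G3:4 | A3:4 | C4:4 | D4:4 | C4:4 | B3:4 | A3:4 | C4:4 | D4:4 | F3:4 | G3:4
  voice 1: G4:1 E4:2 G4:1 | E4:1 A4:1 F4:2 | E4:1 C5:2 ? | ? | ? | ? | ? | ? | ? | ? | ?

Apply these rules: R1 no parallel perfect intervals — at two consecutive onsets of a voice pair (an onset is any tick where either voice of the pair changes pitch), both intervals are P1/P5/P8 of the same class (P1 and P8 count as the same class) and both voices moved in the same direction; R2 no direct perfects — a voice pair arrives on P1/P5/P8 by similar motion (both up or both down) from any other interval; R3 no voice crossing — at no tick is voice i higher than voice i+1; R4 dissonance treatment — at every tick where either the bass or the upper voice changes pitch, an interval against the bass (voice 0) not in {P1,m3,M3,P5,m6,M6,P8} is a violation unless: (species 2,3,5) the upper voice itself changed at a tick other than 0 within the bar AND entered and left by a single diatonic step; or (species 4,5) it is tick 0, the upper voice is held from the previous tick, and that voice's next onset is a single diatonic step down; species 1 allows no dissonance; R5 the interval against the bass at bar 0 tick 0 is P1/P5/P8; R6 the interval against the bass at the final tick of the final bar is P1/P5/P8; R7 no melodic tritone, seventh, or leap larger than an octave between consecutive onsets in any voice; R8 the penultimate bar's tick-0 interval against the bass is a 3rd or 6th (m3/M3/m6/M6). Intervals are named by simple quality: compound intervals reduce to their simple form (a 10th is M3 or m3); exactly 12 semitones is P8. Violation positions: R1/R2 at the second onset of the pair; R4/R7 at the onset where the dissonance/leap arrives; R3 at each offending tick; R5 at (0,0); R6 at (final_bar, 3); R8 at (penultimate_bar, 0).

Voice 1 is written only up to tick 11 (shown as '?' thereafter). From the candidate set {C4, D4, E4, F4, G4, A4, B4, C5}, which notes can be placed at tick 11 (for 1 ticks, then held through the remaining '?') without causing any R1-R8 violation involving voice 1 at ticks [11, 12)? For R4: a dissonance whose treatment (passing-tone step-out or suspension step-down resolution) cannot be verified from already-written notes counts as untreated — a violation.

{A4, C4, C5, E4, G4}

C4: legal
D4: violates R4,R7
E4: legal
F4: violates R4
G4: legal
A4: legal
B4: violates R4
C5: legal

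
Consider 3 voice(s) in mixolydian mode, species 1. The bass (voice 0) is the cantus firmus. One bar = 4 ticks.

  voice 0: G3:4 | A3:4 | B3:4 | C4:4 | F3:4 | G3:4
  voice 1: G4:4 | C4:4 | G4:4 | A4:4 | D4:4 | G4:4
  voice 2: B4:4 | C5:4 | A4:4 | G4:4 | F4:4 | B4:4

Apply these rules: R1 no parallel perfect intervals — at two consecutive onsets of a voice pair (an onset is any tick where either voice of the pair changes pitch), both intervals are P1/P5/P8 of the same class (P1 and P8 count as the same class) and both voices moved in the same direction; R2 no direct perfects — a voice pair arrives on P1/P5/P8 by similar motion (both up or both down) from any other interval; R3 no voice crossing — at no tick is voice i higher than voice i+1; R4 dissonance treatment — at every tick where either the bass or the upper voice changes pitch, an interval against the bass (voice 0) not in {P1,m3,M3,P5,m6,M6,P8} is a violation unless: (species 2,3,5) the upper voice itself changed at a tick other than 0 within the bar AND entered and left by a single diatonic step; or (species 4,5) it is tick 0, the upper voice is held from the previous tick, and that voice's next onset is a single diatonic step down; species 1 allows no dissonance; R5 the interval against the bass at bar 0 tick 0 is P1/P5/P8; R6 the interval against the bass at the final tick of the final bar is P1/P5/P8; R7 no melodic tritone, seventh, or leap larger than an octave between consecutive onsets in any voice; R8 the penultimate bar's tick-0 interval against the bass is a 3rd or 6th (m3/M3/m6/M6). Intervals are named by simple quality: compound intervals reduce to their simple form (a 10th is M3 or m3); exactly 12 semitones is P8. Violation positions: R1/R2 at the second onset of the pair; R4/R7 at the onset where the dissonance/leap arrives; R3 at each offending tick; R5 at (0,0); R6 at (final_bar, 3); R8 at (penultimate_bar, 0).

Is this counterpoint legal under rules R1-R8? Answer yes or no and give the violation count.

bar 0: v0=G3 v1=G4 v2=B4 (M3)
bar 1: v0=A3 v1=C4 v2=C5 (m3)
bar 2: v0=B3 v1=G4 v2=A4 (m7)
bar 3: v0=C4 v1=A4 v2=G4 (P5)
bar 4: v0=F3 v1=D4 v2=F4 (P8)
bar 5: v0=G3 v1=G4 v2=B4 (M3)
  R5 @ bar0.0: opens on M3
  R4 @ bar2.0: B3/A4 m7 untreated
  R3 @ bar3.0: A4 above G4
  R3 @ bar3.1: A4 above G4
  R3 @ bar3.2: A4 above G4
  R3 @ bar3.3: A4 above G4
  R2 @ bar4.0: C4/G4 P5 -> F3/F4 P8 similar
  R8 @ bar4.0: penult P8 not 3rd/6th
  R2 @ bar5.0: F3/D4 M6 -> G3/G4 P8 similar
  R7 @ bar5.0: F4->B4 leap 6st
  R6 @ bar5.3: closes on M3

No (11 violations)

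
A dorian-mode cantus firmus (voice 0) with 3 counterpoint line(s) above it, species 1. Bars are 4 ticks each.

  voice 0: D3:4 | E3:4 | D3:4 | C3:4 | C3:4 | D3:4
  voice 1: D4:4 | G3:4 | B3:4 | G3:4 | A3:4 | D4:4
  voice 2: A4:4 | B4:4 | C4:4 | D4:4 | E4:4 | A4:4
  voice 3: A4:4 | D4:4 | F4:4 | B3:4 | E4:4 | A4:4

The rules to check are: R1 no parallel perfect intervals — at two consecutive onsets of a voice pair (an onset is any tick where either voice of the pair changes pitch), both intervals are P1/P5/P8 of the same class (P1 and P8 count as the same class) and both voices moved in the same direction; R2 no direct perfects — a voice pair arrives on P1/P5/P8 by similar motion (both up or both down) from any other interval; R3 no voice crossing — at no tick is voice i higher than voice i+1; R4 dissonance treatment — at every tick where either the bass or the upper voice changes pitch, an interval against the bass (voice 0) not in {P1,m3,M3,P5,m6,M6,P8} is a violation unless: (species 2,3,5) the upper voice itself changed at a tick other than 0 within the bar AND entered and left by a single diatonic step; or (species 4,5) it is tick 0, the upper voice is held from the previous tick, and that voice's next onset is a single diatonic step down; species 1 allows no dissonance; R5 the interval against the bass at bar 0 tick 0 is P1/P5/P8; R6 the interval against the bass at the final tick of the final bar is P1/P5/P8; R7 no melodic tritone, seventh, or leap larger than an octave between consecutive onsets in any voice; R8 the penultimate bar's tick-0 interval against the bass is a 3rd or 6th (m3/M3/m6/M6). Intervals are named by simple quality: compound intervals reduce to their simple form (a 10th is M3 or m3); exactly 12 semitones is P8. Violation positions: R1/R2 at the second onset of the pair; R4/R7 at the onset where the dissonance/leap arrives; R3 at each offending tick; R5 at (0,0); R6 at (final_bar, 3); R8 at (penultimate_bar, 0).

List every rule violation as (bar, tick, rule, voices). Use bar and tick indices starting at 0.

(1, 0, R1, (0, 2))
(1, 0, R1, (1, 3))
(1, 0, R3, (2, 3))
(1, 0, R4, (0, 3))
(1, 1, R3, (2, 3))
(1, 2, R3, (2, 3))
(1, 3, R3, (2, 3))
(2, 0, R4, (0, 2))
(2, 0, R7, (2,))
(3, 0, R2, (0, 1))
(3, 0, R3, (2, 3))
(3, 0, R4, (0, 2))
(3, 0, R4, (0, 3))
(3, 0, R7, (3,))
(3, 1, R3, (2, 3))
(3, 2, R3, (2, 3))
(3, 3, R3, (2, 3))
(4, 0, R1, (1, 2))
(4, 0, R2, (1, 3))
(4, 0, R2, (2, 3))
(5, 0, R1, (1, 2))
(5, 0, R1, (1, 3))
(5, 0, R1, (2, 3))
(5, 0, R2, (0, 1))
(5, 0, R2, (0, 2))
(5, 0, R2, (0, 3))

bar 0: v0=D3 v1=D4 v2=A4 v3=A4 downbeat P5
bar 1: v0=E3 v1=G3 v2=B4 v3=D4 downbeat m7
bar 2: v0=D3 v1=B3 v2=C4 v3=F4 downbeat m3
bar 3: v0=C3 v1=G3 v2=D4 v3=B3 downbeat M7
bar 4: v0=C3 v1=A3 v2=E4 v3=E4 downbeat M3
bar 5: v0=D3 v1=D4 v2=A4 v3=A4 downbeat P5
  -> R1 @ bar 1 tick 0 v(0, 2): D3/A4 P5 -> E3/B4 P5 similar
  -> R1 @ bar 1 tick 0 v(1, 3): D4/A4 P5 -> G3/D4 P5 similar
  -> R3 @ bar 1 tick 0 v(2, 3): B4 above D4
  -> R4 @ bar 1 tick 0 v(0, 3): E3/D4 m7 untreated
  -> R3 @ bar 1 tick 1 v(2, 3): B4 above D4
  -> R3 @ bar 1 tick 2 v(2, 3): B4 above D4
  -> R3 @ bar 1 tick 3 v(2, 3): B4 above D4
  -> R4 @ bar 2 tick 0 v(0, 2): D3/C4 m7 untreated
  -> R7 @ bar 2 tick 0 v(2,): B4->C4 leap 11st
  -> R2 @ bar 3 tick 0 v(0, 1): D3/B3 M6 -> C3/G3 P5 similar
  -> R3 @ bar 3 tick 0 v(2, 3): D4 above B3
  -> R4 @ bar 3 tick 0 v(0, 2): C3/D4 M2 untreated
  -> R4 @ bar 3 tick 0 v(0, 3): C3/B3 M7 untreated
  -> R7 @ bar 3 tick 0 v(3,): F4->B3 leap 6st
  -> R3 @ bar 3 tick 1 v(2, 3): D4 above B3
  -> R3 @ bar 3 tick 2 v(2, 3): D4 above B3
  -> R3 @ bar 3 tick 3 v(2, 3): D4 above B3
  -> R1 @ bar 4 tick 0 v(1, 2): G3/D4 P5 -> A3/E4 P5 similar
  -> R2 @ bar 4 tick 0 v(1, 3): G3/B3 M3 -> A3/E4 P5 similar
  -> R2 @ bar 4 tick 0 v(2, 3): D4/B3 m3 -> E4/E4 P1 similar
  -> R1 @ bar 5 tick 0 v(1, 2): A3/E4 P5 -> D4/A4 P5 similar
  -> R1 @ bar 5 tick 0 v(1, 3): A3/E4 P5 -> D4/A4 P5 similar
  -> R1 @ bar 5 tick 0 v(2, 3): E4/E4 P1 -> A4/A4 P1 similar
  -> R2 @ bar 5 tick 0 v(0, 1): C3/A3 M6 -> D3/D4 P8 similar
  -> R2 @ bar 5 tick 0 v(0, 2): C3/E4 M3 -> D3/A4 P5 similar
  -> R2 @ bar 5 tick 0 v(0, 3): C3/E4 M3 -> D3/A4 P5 similar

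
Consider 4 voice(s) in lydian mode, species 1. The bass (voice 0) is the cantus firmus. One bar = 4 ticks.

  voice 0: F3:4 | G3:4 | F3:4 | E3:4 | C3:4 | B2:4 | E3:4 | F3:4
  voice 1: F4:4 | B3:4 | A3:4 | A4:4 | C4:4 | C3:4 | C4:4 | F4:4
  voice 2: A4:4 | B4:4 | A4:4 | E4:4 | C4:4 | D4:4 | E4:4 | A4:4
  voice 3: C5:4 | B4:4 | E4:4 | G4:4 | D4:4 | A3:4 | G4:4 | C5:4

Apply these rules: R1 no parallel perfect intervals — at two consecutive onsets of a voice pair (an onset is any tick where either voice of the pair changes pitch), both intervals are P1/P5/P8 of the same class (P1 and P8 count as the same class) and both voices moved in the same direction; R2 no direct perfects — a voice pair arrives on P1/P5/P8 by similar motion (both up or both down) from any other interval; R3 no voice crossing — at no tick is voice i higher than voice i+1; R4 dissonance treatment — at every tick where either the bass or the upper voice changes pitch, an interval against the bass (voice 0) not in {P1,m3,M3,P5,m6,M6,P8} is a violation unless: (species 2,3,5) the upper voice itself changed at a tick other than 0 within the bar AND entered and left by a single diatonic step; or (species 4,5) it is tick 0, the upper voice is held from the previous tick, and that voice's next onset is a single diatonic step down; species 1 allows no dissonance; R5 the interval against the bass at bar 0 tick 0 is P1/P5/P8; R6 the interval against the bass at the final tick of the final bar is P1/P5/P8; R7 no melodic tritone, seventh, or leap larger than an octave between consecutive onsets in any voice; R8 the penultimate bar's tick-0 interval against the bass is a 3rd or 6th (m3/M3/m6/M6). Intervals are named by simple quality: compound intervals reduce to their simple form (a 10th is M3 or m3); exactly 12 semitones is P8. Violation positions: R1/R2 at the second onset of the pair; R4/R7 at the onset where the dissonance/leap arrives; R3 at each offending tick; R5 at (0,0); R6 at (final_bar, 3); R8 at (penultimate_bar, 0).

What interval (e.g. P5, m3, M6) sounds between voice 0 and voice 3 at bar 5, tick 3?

m7

voice 0=B2 voice 3=A3 -> m7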